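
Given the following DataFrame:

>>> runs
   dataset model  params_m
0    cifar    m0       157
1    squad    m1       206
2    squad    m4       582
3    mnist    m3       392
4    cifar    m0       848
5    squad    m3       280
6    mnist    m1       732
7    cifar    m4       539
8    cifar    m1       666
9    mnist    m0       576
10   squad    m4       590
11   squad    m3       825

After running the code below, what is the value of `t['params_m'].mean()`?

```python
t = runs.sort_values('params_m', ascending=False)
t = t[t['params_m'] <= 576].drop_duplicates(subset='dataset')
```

465.0

sort by params_m descending:
   dataset model  params_m
4    cifar    m0       848
11   squad    m3       825
6    mnist    m1       732
8    cifar    m1       666
10   squad    m4       590
2    squad    m4       582
9    mnist    m0       576
7    cifar    m4       539
3    mnist    m3       392
5    squad    m3       280
1    squad    m1       206
0    cifar    m0       157
filter rows where params_m <= 576:
  dataset model  params_m
9   mnist    m0       576
7   cifar    m4       539
3   mnist    m3       392
5   squad    m3       280
1   squad    m1       206
0   cifar    m0       157
drop duplicate dataset (keep=first):
  dataset model  params_m
9   mnist    m0       576
7   cifar    m4       539
5   squad    m3       280
Taking the mean of column 'params_m' gives 465.0.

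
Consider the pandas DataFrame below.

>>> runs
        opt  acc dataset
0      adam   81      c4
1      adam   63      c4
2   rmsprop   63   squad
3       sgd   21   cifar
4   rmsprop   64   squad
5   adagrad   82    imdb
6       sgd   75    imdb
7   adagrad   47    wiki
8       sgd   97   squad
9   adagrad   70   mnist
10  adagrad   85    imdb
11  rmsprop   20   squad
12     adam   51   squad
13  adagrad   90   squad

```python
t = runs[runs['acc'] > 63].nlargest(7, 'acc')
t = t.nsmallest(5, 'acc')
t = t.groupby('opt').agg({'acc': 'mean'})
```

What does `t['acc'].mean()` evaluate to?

filter rows where acc > 63:
        opt  acc dataset
0      adam   81      c4
4   rmsprop   64   squad
5   adagrad   82    imdb
6       sgd   75    imdb
8       sgd   97   squad
9   adagrad   70   mnist
10  adagrad   85    imdb
13  adagrad   90   squad
take 7 rows with largest acc:
        opt  acc dataset
8       sgd   97   squad
13  adagrad   90   squad
10  adagrad   85    imdb
5   adagrad   82    imdb
0      adam   81      c4
6       sgd   75    imdb
9   adagrad   70   mnist
take 5 rows with smallest acc:
        opt  acc dataset
9   adagrad   70   mnist
6       sgd   75    imdb
0      adam   81      c4
5   adagrad   82    imdb
10  adagrad   85    imdb
group by opt, mean of acc:
          acc
opt          
adagrad  79.0
adam     81.0
sgd      75.0
Finally, mean of column 'acc' = 78.3333333333.

78.3333333333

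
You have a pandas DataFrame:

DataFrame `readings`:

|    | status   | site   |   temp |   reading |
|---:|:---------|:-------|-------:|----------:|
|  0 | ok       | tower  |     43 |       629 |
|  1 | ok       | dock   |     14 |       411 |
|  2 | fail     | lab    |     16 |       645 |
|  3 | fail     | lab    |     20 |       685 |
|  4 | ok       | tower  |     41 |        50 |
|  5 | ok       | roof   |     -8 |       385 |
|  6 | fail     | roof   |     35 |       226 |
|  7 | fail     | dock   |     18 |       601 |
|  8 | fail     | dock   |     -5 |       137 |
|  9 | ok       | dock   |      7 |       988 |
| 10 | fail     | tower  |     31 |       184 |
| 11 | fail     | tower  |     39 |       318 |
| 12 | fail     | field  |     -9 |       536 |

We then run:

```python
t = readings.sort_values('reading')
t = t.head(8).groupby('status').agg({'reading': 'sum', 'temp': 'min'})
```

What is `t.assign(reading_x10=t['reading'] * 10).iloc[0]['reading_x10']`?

sort by reading:
   status   site  temp  reading
4      ok  tower    41       50
8    fail   dock    -5      137
10   fail  tower    31      184
6    fail   roof    35      226
11   fail  tower    39      318
5      ok   roof    -8      385
1      ok   dock    14      411
12   fail  field    -9      536
7    fail   dock    18      601
0      ok  tower    43      629
2    fail    lab    16      645
3    fail    lab    20      685
9      ok   dock     7      988
take first 8 rows:
   status   site  temp  reading
4      ok  tower    41       50
8    fail   dock    -5      137
10   fail  tower    31      184
6    fail   roof    35      226
11   fail  tower    39      318
5      ok   roof    -8      385
1      ok   dock    14      411
12   fail  field    -9      536
group by status: sum(reading), min(temp):
        reading  temp
status               
fail       1401    -9
ok          846    -8
add column reading_x10 = t['reading'] * 10:
        reading  temp  reading_x10
status                            
fail       1401    -9        14010
ok          846    -8         8460
Reading off the value at position 0, column 'reading_x10', we get 14010.

14010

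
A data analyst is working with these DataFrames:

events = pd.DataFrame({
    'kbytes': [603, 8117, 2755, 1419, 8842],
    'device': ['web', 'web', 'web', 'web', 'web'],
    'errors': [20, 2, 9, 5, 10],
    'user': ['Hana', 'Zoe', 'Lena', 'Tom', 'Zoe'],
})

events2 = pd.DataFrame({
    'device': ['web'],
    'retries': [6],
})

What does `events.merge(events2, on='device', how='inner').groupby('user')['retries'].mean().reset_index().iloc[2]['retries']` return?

6.0

merge on 'device' (how='inner') → 5 rows:
   kbytes device  errors  user  retries
0     603    web      20  Hana        6
1    8117    web       2   Zoe        6
2    2755    web       9  Lena        6
3    1419    web       5   Tom        6
4    8842    web      10   Zoe        6
group by user, mean of retries:
user
Hana    6.0
Lena    6.0
Tom     6.0
Zoe     6.0
Name: retries, dtype: float64
reset_index():
   user  retries
0  Hana      6.0
1  Lena      6.0
2   Tom      6.0
3   Zoe      6.0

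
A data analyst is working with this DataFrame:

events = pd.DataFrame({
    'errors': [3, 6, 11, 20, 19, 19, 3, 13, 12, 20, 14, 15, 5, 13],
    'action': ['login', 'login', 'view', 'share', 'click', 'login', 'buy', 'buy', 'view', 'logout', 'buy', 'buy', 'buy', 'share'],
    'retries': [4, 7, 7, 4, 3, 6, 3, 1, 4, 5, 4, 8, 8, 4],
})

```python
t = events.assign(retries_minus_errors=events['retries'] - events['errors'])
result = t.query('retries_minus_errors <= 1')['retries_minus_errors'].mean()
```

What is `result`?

add column retries_minus_errors = events['retries'] - events['errors']:
    errors  action  retries  retries_minus_errors
0        3   login        4                     1
1        6   login        7                     1
2       11    view        7                    -4
3       20   share        4                   -16
4       19   click        3                   -16
5       19   login        6                   -13
6        3     buy        3                     0
7       13     buy        1                   -12
8       12    view        4                    -8
9       20  logout        5                   -15
10      14     buy        4                   -10
11      15     buy        8                    -7
12       5     buy        8                     3
13      13   share        4                    -9
filter rows where retries_minus_errors <= 1:
    errors  action  retries  retries_minus_errors
0        3   login        4                     1
1        6   login        7                     1
2       11    view        7                    -4
3       20   share        4                   -16
4       19   click        3                   -16
5       19   login        6                   -13
6        3     buy        3                     0
7       13     buy        1                   -12
8       12    view        4                    -8
9       20  logout        5                   -15
10      14     buy        4                   -10
11      15     buy        8                    -7
13      13   share        4                    -9
mean of column 'retries_minus_errors' → -8.30769230769

-8.30769230769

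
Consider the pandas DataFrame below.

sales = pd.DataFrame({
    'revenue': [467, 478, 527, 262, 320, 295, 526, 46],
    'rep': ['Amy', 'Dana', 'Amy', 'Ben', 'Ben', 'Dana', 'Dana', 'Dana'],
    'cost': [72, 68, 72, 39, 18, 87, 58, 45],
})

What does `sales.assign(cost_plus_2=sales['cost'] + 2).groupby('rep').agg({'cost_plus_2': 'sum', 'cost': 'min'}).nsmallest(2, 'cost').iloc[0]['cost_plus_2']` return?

add column cost_plus_2 = sales['cost'] + 2:
   revenue   rep  cost  cost_plus_2
0      467   Amy    72           74
1      478  Dana    68           70
2      527   Amy    72           74
3      262   Ben    39           41
4      320   Ben    18           20
5      295  Dana    87           89
6      526  Dana    58           60
7       46  Dana    45           47
group by rep: sum(cost_plus_2), min(cost):
      cost_plus_2  cost
rep                    
Amy           148    72
Ben            61    18
Dana          266    45
take 2 rows with smallest cost:
      cost_plus_2  cost
rep                    
Ben            61    18
Dana          266    45
Finally, value at position 0, column 'cost_plus_2' = 61.

61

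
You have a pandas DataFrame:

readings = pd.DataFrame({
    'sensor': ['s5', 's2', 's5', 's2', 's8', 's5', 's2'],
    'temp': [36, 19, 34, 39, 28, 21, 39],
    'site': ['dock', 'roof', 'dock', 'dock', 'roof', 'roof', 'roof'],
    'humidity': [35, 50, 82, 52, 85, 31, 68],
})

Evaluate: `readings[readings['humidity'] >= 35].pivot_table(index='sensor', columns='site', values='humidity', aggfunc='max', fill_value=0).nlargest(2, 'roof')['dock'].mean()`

filter rows where humidity >= 35:
  sensor  temp  site  humidity
0     s5    36  dock        35
1     s2    19  roof        50
2     s5    34  dock        82
3     s2    39  dock        52
4     s8    28  roof        85
6     s2    39  roof        68
pivot: rows=sensor, cols=site, max(humidity):
site    dock  roof
sensor            
s2        52    68
s5        82     0
s8         0    85
take 2 rows with largest roof:
site    dock  roof
sensor            
s8         0    85
s2        52    68

26.0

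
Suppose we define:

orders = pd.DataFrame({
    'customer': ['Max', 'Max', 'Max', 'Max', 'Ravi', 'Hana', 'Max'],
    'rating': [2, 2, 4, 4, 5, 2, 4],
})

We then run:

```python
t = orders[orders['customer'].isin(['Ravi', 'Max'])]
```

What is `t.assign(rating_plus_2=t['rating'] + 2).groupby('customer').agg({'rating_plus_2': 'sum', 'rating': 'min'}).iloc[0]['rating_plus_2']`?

filter rows where customer in ['Ravi', 'Max']:
  customer  rating
0      Max       2
1      Max       2
2      Max       4
3      Max       4
4     Ravi       5
6      Max       4
add column rating_plus_2 = t['rating'] + 2:
  customer  rating  rating_plus_2
0      Max       2              4
1      Max       2              4
2      Max       4              6
3      Max       4              6
4     Ravi       5              7
6      Max       4              6
group by customer: sum(rating_plus_2), min(rating):
          rating_plus_2  rating
customer                       
Max                  26       2
Ravi                  7       5
value at position 0, column 'rating_plus_2' → 26

26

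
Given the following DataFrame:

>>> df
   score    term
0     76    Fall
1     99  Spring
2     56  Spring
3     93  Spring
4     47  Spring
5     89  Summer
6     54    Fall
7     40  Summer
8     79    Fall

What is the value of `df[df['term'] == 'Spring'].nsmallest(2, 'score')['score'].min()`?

filter rows where term == 'Spring':
   score    term
1     99  Spring
2     56  Spring
3     93  Spring
4     47  Spring
take 2 rows with smallest score:
   score    term
4     47  Spring
2     56  Spring
Taking the min of column 'score' gives 47.

47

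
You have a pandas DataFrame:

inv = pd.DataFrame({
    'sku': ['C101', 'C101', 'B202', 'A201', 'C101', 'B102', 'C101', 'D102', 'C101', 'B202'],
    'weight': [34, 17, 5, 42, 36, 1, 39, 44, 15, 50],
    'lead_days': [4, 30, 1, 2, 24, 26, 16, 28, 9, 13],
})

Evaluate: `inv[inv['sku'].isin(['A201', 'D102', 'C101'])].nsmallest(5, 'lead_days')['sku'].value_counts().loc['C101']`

4

filter rows where sku in ['A201', 'D102', 'C101']:
    sku  weight  lead_days
0  C101      34          4
1  C101      17         30
3  A201      42          2
4  C101      36         24
6  C101      39         16
7  D102      44         28
8  C101      15          9
take 5 rows with smallest lead_days:
    sku  weight  lead_days
3  A201      42          2
0  C101      34          4
8  C101      15          9
6  C101      39         16
4  C101      36         24
value_counts of sku:
sku
C101    4
A201    1
Name: count, dtype: int64
Finally, value at index 'C101' = 4.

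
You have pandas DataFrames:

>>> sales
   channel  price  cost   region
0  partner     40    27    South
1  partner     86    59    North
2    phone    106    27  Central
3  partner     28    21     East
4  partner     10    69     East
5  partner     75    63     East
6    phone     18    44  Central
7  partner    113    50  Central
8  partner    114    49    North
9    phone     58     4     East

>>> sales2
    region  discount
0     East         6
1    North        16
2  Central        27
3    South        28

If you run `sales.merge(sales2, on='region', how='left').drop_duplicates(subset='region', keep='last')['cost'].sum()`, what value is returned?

130

merge on 'region' (how='left') → 10 rows:
   channel  price  cost   region  discount
0  partner     40    27    South        28
1  partner     86    59    North        16
2    phone    106    27  Central        27
3  partner     28    21     East         6
4  partner     10    69     East         6
5  partner     75    63     East         6
6    phone     18    44  Central        27
7  partner    113    50  Central        27
8  partner    114    49    North        16
9    phone     58     4     East         6
drop duplicate region (keep=last):
   channel  price  cost   region  discount
0  partner     40    27    South        28
7  partner    113    50  Central        27
8  partner    114    49    North        16
9    phone     58     4     East         6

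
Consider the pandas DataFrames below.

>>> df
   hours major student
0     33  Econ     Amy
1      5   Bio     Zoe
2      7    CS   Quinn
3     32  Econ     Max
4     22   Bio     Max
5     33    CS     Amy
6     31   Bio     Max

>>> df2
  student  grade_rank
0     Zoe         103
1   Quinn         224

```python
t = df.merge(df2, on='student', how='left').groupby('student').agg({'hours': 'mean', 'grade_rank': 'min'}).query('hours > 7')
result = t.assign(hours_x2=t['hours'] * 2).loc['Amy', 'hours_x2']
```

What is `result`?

merge on 'student' (how='left') → 7 rows:
   hours major student  grade_rank
0     33  Econ     Amy         NaN
1      5   Bio     Zoe       103.0
2      7    CS   Quinn       224.0
3     32  Econ     Max         NaN
4     22   Bio     Max         NaN
5     33    CS     Amy         NaN
6     31   Bio     Max         NaN
group by student: mean(hours), min(grade_rank):
             hours  grade_rank
student                       
Amy      33.000000         NaN
Max      28.333333         NaN
Quinn     7.000000       224.0
Zoe       5.000000       103.0
filter rows where hours > 7:
             hours  grade_rank
student                       
Amy      33.000000         NaN
Max      28.333333         NaN
add column hours_x2 = t['hours'] * 2:
             hours  grade_rank   hours_x2
student                                  
Amy      33.000000         NaN  66.000000
Max      28.333333         NaN  56.666667

66.0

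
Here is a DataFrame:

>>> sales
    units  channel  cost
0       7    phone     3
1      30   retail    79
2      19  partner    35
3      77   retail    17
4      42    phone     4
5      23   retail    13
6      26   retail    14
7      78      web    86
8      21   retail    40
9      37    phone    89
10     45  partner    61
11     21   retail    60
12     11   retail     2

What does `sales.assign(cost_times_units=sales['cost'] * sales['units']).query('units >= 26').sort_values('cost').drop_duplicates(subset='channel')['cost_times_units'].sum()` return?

9985

add column cost_times_units = sales['cost'] * sales['units']:
    units  channel  cost  cost_times_units
0       7    phone     3                21
1      30   retail    79              2370
2      19  partner    35               665
3      77   retail    17              1309
4      42    phone     4               168
5      23   retail    13               299
6      26   retail    14               364
7      78      web    86              6708
8      21   retail    40               840
9      37    phone    89              3293
10     45  partner    61              2745
11     21   retail    60              1260
12     11   retail     2                22
filter rows where units >= 26:
    units  channel  cost  cost_times_units
1      30   retail    79              2370
3      77   retail    17              1309
4      42    phone     4               168
6      26   retail    14               364
7      78      web    86              6708
9      37    phone    89              3293
10     45  partner    61              2745
sort by cost:
    units  channel  cost  cost_times_units
4      42    phone     4               168
6      26   retail    14               364
3      77   retail    17              1309
10     45  partner    61              2745
1      30   retail    79              2370
7      78      web    86              6708
9      37    phone    89              3293
drop duplicate channel (keep=first):
    units  channel  cost  cost_times_units
4      42    phone     4               168
6      26   retail    14               364
10     45  partner    61              2745
7      78      web    86              6708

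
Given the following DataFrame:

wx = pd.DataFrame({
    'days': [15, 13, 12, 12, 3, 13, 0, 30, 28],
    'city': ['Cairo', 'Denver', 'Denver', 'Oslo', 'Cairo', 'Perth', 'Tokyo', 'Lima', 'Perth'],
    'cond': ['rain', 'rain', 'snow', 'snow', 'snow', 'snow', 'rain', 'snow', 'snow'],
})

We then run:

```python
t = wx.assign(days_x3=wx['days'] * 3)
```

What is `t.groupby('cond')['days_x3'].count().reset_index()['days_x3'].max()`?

add column days_x3 = wx['days'] * 3:
   days    city  cond  days_x3
0    15   Cairo  rain       45
1    13  Denver  rain       39
2    12  Denver  snow       36
3    12    Oslo  snow       36
4     3   Cairo  snow        9
5    13   Perth  snow       39
6     0   Tokyo  rain        0
7    30    Lima  snow       90
8    28   Perth  snow       84
group by cond, count of days_x3:
cond
rain    3
snow    6
Name: days_x3, dtype: int64
reset_index():
   cond  days_x3
0  rain        3
1  snow        6
Hence 6.

6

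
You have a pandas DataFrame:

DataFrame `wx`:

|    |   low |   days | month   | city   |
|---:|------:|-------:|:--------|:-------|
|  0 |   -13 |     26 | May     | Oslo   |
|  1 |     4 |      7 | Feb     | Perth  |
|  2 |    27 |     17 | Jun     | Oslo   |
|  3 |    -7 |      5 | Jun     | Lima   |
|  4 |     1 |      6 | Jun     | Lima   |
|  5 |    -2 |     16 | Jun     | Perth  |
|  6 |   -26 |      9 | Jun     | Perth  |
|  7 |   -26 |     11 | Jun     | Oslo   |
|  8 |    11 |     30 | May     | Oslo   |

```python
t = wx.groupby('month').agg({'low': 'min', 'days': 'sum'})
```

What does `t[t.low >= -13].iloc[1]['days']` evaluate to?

56

group by month: min(low), sum(days):
       low  days
month           
Feb      4     7
Jun    -26    64
May    -13    56
filter rows where low >= -13:
       low  days
month           
Feb      4     7
May    -13    56
Taking the value at position 1, column 'days' gives 56.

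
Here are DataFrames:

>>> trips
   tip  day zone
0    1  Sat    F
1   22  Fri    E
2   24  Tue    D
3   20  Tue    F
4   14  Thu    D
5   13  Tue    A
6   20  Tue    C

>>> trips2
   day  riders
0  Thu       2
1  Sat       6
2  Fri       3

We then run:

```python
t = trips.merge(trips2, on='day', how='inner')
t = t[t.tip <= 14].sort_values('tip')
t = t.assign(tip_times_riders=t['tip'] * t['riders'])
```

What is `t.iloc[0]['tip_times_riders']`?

merge on 'day' (how='inner') → 3 rows:
   tip  day zone  riders
0    1  Sat    F       6
1   22  Fri    E       3
2   14  Thu    D       2
filter rows where tip <= 14:
   tip  day zone  riders
0    1  Sat    F       6
2   14  Thu    D       2
sort by tip:
   tip  day zone  riders
0    1  Sat    F       6
2   14  Thu    D       2
add column tip_times_riders = t['tip'] * t['riders']:
   tip  day zone  riders  tip_times_riders
0    1  Sat    F       6                 6
2   14  Thu    D       2                28
So iloc[0]['tip_times_riders'] = 6.

6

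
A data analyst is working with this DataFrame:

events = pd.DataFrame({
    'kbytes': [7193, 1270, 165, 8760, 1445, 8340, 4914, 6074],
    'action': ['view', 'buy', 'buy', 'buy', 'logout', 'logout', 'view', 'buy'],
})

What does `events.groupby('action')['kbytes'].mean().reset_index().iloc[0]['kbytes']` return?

4067.25

group by action, mean of kbytes:
action
buy       4067.25
logout    4892.50
view      6053.50
Name: kbytes, dtype: float64
reset_index():
   action   kbytes
0     buy  4067.25
1  logout  4892.50
2    view  6053.50
So iloc[0]['kbytes'] = 4067.25.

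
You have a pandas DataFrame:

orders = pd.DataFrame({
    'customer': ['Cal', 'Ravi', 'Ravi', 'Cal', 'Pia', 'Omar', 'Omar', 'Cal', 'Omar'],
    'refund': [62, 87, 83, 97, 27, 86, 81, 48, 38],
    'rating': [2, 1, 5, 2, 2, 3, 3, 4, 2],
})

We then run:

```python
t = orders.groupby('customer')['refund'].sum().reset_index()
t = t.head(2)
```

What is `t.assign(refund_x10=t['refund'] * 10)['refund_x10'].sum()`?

4120

group by customer, sum of refund:
customer
Cal     207
Omar    205
Pia      27
Ravi    170
Name: refund, dtype: int64
reset_index():
  customer  refund
0      Cal     207
1     Omar     205
2      Pia      27
3     Ravi     170
take first 2 rows:
  customer  refund
0      Cal     207
1     Omar     205
add column refund_x10 = t['refund'] * 10:
  customer  refund  refund_x10
0      Cal     207        2070
1     Omar     205        2050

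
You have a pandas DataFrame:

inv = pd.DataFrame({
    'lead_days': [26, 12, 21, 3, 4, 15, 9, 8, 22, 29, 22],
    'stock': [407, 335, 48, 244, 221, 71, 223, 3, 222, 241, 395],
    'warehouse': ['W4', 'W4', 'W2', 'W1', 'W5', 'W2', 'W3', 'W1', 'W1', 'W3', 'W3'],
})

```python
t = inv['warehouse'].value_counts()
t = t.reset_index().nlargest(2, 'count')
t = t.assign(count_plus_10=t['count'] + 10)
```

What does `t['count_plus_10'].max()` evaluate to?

13

value_counts of warehouse:
warehouse
W1    3
W3    3
W4    2
W2    2
W5    1
Name: count, dtype: int64
reset_index():
  warehouse  count
0        W1      3
1        W3      3
2        W4      2
3        W2      2
4        W5      1
take 2 rows with largest count:
  warehouse  count
0        W1      3
1        W3      3
add column count_plus_10 = t['count'] + 10:
  warehouse  count  count_plus_10
0        W1      3             13
1        W3      3             13
max of column 'count_plus_10' → 13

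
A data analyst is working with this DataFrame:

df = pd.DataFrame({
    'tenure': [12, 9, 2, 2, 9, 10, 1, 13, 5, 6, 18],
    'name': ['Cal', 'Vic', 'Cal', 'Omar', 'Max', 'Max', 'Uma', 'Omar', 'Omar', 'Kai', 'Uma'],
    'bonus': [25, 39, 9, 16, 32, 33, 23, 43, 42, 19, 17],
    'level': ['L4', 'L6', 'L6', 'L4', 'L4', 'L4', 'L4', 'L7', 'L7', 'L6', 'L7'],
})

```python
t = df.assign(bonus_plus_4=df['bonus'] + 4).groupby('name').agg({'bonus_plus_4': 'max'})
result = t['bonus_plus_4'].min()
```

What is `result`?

add column bonus_plus_4 = df['bonus'] + 4:
    tenure  name  bonus level  bonus_plus_4
0       12   Cal     25    L4            29
1        9   Vic     39    L6            43
2        2   Cal      9    L6            13
3        2  Omar     16    L4            20
4        9   Max     32    L4            36
5       10   Max     33    L4            37
6        1   Uma     23    L4            27
7       13  Omar     43    L7            47
8        5  Omar     42    L7            46
9        6   Kai     19    L6            23
10      18   Uma     17    L7            21
group by name, max of bonus_plus_4:
      bonus_plus_4
name              
Cal             29
Kai             23
Max             37
Omar            47
Uma             27
Vic             43
The min of column 'bonus_plus_4' is 23.

23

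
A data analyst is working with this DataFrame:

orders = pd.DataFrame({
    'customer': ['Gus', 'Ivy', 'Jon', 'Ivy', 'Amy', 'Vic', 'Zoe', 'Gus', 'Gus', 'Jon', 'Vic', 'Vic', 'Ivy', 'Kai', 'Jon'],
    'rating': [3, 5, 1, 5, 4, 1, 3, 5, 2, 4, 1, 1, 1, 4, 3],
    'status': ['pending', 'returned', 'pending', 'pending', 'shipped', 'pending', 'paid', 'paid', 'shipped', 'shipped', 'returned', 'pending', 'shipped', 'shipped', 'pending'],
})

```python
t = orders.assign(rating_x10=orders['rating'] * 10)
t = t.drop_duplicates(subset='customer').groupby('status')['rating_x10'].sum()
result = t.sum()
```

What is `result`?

add column rating_x10 = orders['rating'] * 10:
   customer  rating    status  rating_x10
0       Gus       3   pending          30
1       Ivy       5  returned          50
2       Jon       1   pending          10
3       Ivy       5   pending          50
4       Amy       4   shipped          40
5       Vic       1   pending          10
6       Zoe       3      paid          30
7       Gus       5      paid          50
8       Gus       2   shipped          20
9       Jon       4   shipped          40
10      Vic       1  returned          10
11      Vic       1   pending          10
12      Ivy       1   shipped          10
13      Kai       4   shipped          40
14      Jon       3   pending          30
drop duplicate customer (keep=first):
   customer  rating    status  rating_x10
0       Gus       3   pending          30
1       Ivy       5  returned          50
2       Jon       1   pending          10
4       Amy       4   shipped          40
5       Vic       1   pending          10
6       Zoe       3      paid          30
13      Kai       4   shipped          40
group by status, sum of rating_x10:
status
paid        30
pending     50
returned    50
shipped     80
Name: rating_x10, dtype: int64
Then the sum of the resulting series: 210

210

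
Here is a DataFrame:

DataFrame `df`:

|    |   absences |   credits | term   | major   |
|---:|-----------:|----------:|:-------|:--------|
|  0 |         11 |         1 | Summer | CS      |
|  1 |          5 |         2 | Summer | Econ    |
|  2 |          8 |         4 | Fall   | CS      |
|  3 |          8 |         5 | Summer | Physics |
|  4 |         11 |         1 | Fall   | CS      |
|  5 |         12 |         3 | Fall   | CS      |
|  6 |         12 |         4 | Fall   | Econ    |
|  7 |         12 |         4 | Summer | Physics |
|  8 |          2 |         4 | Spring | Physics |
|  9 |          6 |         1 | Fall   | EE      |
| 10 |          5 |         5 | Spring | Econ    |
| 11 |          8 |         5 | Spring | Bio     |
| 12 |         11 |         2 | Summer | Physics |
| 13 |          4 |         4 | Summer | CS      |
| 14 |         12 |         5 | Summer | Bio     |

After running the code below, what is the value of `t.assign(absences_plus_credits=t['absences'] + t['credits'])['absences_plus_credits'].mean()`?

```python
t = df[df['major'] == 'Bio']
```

filter rows where major == 'Bio':
    absences  credits    term major
11         8        5  Spring   Bio
14        12        5  Summer   Bio
add column absences_plus_credits = t['absences'] + t['credits']:
    absences  credits    term major  absences_plus_credits
11         8        5  Spring   Bio                     13
14        12        5  Summer   Bio                     17
Then the mean of column 'absences_plus_credits': 15.0

15.0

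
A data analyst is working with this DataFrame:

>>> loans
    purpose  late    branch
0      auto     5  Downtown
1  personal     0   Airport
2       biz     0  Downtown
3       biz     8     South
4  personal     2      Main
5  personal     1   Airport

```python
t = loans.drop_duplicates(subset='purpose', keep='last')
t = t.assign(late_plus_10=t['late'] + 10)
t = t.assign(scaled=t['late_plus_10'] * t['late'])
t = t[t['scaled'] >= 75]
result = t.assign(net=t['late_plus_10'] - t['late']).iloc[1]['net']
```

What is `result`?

drop duplicate purpose (keep=last):
    purpose  late    branch
0      auto     5  Downtown
3       biz     8     South
5  personal     1   Airport
add column late_plus_10 = t['late'] + 10:
    purpose  late    branch  late_plus_10
0      auto     5  Downtown            15
3       biz     8     South            18
5  personal     1   Airport            11
add column scaled = t['late_plus_10'] * t['late']:
    purpose  late    branch  late_plus_10  scaled
0      auto     5  Downtown            15      75
3       biz     8     South            18     144
5  personal     1   Airport            11      11
filter rows where scaled >= 75:
  purpose  late    branch  late_plus_10  scaled
0    auto     5  Downtown            15      75
3     biz     8     South            18     144
add column net = t['late_plus_10'] - t['late']:
  purpose  late    branch  late_plus_10  scaled  net
0    auto     5  Downtown            15      75   10
3     biz     8     South            18     144   10
value at position 1, column 'net' → 10

10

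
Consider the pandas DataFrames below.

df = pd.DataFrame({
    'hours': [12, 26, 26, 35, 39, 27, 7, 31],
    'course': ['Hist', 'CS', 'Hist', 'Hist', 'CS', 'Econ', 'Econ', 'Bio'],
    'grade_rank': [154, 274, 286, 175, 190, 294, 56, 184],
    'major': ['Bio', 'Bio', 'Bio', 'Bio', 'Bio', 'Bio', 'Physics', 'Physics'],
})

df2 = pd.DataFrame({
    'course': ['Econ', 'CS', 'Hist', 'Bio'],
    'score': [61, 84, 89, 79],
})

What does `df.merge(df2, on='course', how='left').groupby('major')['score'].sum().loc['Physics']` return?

140

merge on 'course' (how='left') → 8 rows:
   hours course  grade_rank    major  score
0     12   Hist         154      Bio     89
1     26     CS         274      Bio     84
2     26   Hist         286      Bio     89
3     35   Hist         175      Bio     89
4     39     CS         190      Bio     84
5     27   Econ         294      Bio     61
6      7   Econ          56  Physics     61
7     31    Bio         184  Physics     79
group by major, sum of score:
major
Bio        496
Physics    140
Name: score, dtype: int64
So loc['Physics'] = 140.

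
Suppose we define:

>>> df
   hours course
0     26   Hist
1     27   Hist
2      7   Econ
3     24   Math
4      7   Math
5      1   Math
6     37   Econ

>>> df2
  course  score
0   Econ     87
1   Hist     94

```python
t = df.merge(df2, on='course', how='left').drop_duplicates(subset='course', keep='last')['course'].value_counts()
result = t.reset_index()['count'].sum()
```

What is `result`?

merge on 'course' (how='left') → 7 rows:
   hours course  score
0     26   Hist   94.0
1     27   Hist   94.0
2      7   Econ   87.0
3     24   Math    NaN
4      7   Math    NaN
5      1   Math    NaN
6     37   Econ   87.0
drop duplicate course (keep=last):
   hours course  score
1     27   Hist   94.0
5      1   Math    NaN
6     37   Econ   87.0
value_counts of course:
course
Hist    1
Math    1
Econ    1
Name: count, dtype: int64
reset_index():
  course  count
0   Hist      1
1   Math      1
2   Econ      1
Hence 3.

3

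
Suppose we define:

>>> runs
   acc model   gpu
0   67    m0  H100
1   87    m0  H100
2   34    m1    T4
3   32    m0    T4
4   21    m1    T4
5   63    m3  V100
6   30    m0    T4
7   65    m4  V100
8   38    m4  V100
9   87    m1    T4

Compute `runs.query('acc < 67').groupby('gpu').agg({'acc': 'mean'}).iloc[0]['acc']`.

29.25

filter rows where acc < 67:
   acc model   gpu
2   34    m1    T4
3   32    m0    T4
4   21    m1    T4
5   63    m3  V100
6   30    m0    T4
7   65    m4  V100
8   38    m4  V100
group by gpu, mean of acc:
            acc
gpu            
T4    29.250000
V100  55.333333
Finally, value at position 0, column 'acc' = 29.25.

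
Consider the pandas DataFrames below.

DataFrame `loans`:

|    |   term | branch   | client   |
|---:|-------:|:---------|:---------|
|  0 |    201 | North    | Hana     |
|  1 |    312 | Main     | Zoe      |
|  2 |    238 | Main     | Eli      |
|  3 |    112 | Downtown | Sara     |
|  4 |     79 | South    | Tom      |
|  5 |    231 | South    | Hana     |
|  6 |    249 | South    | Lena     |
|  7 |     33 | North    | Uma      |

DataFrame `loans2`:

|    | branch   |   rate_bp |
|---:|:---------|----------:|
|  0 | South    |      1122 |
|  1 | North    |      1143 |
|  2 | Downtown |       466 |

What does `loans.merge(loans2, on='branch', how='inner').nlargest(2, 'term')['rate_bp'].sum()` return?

2244

merge on 'branch' (how='inner') → 6 rows:
   term    branch client  rate_bp
0   201     North   Hana     1143
1   112  Downtown   Sara      466
2    79     South    Tom     1122
3   231     South   Hana     1122
4   249     South   Lena     1122
5    33     North    Uma     1143
take 2 rows with largest term:
   term branch client  rate_bp
4   249  South   Lena     1122
3   231  South   Hana     1122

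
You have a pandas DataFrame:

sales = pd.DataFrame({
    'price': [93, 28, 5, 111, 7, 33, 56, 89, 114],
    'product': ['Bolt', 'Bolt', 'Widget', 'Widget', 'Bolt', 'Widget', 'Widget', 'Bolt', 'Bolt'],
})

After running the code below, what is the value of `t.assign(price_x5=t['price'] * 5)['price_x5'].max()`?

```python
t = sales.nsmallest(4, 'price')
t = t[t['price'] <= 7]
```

take 4 rows with smallest price:
   price product
2      5  Widget
4      7    Bolt
1     28    Bolt
5     33  Widget
filter rows where price <= 7:
   price product
2      5  Widget
4      7    Bolt
add column price_x5 = t['price'] * 5:
   price product  price_x5
2      5  Widget        25
4      7    Bolt        35
Taking the max of column 'price_x5' gives 35.

35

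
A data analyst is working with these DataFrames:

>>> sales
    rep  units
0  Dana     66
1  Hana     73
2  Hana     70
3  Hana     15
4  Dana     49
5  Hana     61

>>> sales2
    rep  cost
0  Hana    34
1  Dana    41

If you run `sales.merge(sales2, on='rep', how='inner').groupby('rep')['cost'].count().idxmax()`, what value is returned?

Hana

merge on 'rep' (how='inner') → 6 rows:
    rep  units  cost
0  Dana     66    41
1  Hana     73    34
2  Hana     70    34
3  Hana     15    34
4  Dana     49    41
5  Hana     61    34
group by rep, count of cost:
rep
Dana    2
Hana    4
Name: cost, dtype: int64
So idxmax() = Hana.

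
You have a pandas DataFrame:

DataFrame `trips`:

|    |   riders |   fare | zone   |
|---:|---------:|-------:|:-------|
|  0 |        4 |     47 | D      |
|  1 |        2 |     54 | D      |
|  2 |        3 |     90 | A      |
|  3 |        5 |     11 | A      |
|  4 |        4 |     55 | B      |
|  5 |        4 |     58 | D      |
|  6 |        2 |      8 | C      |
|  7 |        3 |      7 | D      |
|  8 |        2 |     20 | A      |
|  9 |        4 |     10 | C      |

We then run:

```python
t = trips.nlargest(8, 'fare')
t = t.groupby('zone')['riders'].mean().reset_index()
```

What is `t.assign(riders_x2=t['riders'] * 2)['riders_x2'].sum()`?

take 8 rows with largest fare:
   riders  fare zone
2       3    90    A
5       4    58    D
4       4    55    B
1       2    54    D
0       4    47    D
8       2    20    A
3       5    11    A
9       4    10    C
group by zone, mean of riders:
zone
A    3.333333
B    4.000000
C    4.000000
D    3.333333
Name: riders, dtype: float64
reset_index():
  zone    riders
0    A  3.333333
1    B  4.000000
2    C  4.000000
3    D  3.333333
add column riders_x2 = t['riders'] * 2:
  zone    riders  riders_x2
0    A  3.333333   6.666667
1    B  4.000000   8.000000
2    C  4.000000   8.000000
3    D  3.333333   6.666667
Hence 29.3333333333.

29.3333333333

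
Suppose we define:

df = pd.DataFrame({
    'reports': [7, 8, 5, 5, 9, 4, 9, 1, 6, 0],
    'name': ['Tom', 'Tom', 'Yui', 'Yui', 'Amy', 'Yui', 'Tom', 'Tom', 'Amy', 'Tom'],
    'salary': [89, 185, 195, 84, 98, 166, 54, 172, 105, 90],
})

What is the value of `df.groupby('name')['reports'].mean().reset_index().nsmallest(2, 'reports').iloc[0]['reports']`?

group by name, mean of reports:
name
Amy    7.500000
Tom    5.000000
Yui    4.666667
Name: reports, dtype: float64
reset_index():
  name   reports
0  Amy  7.500000
1  Tom  5.000000
2  Yui  4.666667
take 2 rows with smallest reports:
  name   reports
2  Yui  4.666667
1  Tom  5.000000
Reading off the value at position 0, column 'reports', we get 4.66666666667.

4.66666666667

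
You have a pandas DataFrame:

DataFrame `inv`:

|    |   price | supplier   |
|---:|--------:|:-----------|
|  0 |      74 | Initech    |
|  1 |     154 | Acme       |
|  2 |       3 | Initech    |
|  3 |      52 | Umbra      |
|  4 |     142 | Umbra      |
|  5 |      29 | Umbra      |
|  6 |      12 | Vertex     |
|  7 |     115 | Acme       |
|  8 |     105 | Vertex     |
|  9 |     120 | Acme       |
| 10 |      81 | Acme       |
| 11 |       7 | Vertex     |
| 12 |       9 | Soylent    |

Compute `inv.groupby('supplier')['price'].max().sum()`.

group by supplier, max of price:
supplier
Acme       154
Initech     74
Soylent      9
Umbra      142
Vertex     105
Name: price, dtype: int64
Hence 484.

484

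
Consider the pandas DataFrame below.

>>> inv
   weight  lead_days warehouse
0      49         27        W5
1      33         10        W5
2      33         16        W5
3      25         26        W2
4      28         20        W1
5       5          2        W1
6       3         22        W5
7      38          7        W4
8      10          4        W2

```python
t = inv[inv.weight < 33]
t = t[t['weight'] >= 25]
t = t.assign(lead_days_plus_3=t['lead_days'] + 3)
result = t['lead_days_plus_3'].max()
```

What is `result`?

filter rows where weight < 33:
   weight  lead_days warehouse
3      25         26        W2
4      28         20        W1
5       5          2        W1
6       3         22        W5
8      10          4        W2
filter rows where weight >= 25:
   weight  lead_days warehouse
3      25         26        W2
4      28         20        W1
add column lead_days_plus_3 = t['lead_days'] + 3:
   weight  lead_days warehouse  lead_days_plus_3
3      25         26        W2                29
4      28         20        W1                23

29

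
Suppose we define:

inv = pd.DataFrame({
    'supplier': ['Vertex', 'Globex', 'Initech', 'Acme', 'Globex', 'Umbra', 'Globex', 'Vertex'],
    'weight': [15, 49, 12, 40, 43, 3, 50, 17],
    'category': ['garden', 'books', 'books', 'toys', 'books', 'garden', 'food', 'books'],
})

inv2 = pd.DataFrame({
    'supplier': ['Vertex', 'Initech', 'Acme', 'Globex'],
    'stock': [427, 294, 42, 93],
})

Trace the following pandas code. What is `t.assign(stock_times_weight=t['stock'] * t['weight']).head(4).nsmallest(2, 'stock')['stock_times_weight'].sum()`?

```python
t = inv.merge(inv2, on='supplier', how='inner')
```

merge on 'supplier' (how='inner') → 7 rows:
  supplier  weight category  stock
0   Vertex      15   garden    427
1   Globex      49    books     93
2  Initech      12    books    294
3     Acme      40     toys     42
4   Globex      43    books     93
5   Globex      50     food     93
6   Vertex      17    books    427
add column stock_times_weight = t['stock'] * t['weight']:
  supplier  weight category  stock  stock_times_weight
0   Vertex      15   garden    427                6405
1   Globex      49    books     93                4557
2  Initech      12    books    294                3528
3     Acme      40     toys     42                1680
4   Globex      43    books     93                3999
5   Globex      50     food     93                4650
6   Vertex      17    books    427                7259
take first 4 rows:
  supplier  weight category  stock  stock_times_weight
0   Vertex      15   garden    427                6405
1   Globex      49    books     93                4557
2  Initech      12    books    294                3528
3     Acme      40     toys     42                1680
take 2 rows with smallest stock:
  supplier  weight category  stock  stock_times_weight
3     Acme      40     toys     42                1680
1   Globex      49    books     93                4557

6237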